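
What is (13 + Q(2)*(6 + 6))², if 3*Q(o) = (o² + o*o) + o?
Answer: 2809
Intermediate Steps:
Q(o) = o/3 + 2*o²/3 (Q(o) = ((o² + o*o) + o)/3 = ((o² + o²) + o)/3 = (2*o² + o)/3 = (o + 2*o²)/3 = o/3 + 2*o²/3)
(13 + Q(2)*(6 + 6))² = (13 + ((⅓)*2*(1 + 2*2))*(6 + 6))² = (13 + ((⅓)*2*(1 + 4))*12)² = (13 + ((⅓)*2*5)*12)² = (13 + (10/3)*12)² = (13 + 40)² = 53² = 2809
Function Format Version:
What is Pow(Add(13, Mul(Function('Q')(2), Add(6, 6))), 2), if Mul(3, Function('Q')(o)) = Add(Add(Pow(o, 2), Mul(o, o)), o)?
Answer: 2809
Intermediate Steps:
Function('Q')(o) = Add(Mul(Rational(1, 3), o), Mul(Rational(2, 3), Pow(o, 2))) (Function('Q')(o) = Mul(Rational(1, 3), Add(Add(Pow(o, 2), Mul(o, o)), o)) = Mul(Rational(1, 3), Add(Add(Pow(o, 2), Pow(o, 2)), o)) = Mul(Rational(1, 3), Add(Mul(2, Pow(o, 2)), o)) = Mul(Rational(1, 3), Add(o, Mul(2, Pow(o, 2)))) = Add(Mul(Rational(1, 3), o), Mul(Rational(2, 3), Pow(o, 2))))
Pow(Add(13, Mul(Function('Q')(2), Add(6, 6))), 2) = Pow(Add(13, Mul(Mul(Rational(1, 3), 2, Add(1, Mul(2, 2))), Add(6, 6))), 2) = Pow(Add(13, Mul(Mul(Rational(1, 3), 2, Add(1, 4)), 12)), 2) = Pow(Add(13, Mul(Mul(Rational(1, 3), 2, 5), 12)), 2) = Pow(Add(13, Mul(Rational(10, 3), 12)), 2) = Pow(Add(13, 40), 2) = Pow(53, 2) = 2809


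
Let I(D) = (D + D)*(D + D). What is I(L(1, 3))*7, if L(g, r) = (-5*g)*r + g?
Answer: 5488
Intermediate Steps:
L(g, r) = g - 5*g*r (L(g, r) = -5*g*r + g = g - 5*g*r)
I(D) = 4*D**2 (I(D) = (2*D)*(2*D) = 4*D**2)
I(L(1, 3))*7 = (4*(1*(1 - 5*3))**2)*7 = (4*(1*(1 - 15))**2)*7 = (4*(1*(-14))**2)*7 = (4*(-14)**2)*7 = (4*196)*7 = 784*7 = 5488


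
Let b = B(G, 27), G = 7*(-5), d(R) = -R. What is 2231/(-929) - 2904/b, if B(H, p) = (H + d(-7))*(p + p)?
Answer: -28144/58527 ≈ -0.48087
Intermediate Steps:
G = -35
B(H, p) = 2*p*(7 + H) (B(H, p) = (H - 1*(-7))*(p + p) = (H + 7)*(2*p) = (7 + H)*(2*p) = 2*p*(7 + H))
b = -1512 (b = 2*27*(7 - 35) = 2*27*(-28) = -1512)
2231/(-929) - 2904/b = 2231/(-929) - 2904/(-1512) = 2231*(-1/929) - 2904*(-1/1512) = -2231/929 + 121/63 = -28144/58527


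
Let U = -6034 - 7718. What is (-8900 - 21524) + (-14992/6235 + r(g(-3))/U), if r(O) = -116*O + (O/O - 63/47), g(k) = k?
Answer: -30654284480327/1007488710 ≈ -30426.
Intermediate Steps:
U = -13752
r(O) = -16/47 - 116*O (r(O) = -116*O + (1 - 63*1/47) = -116*O + (1 - 63/47) = -116*O - 16/47 = -16/47 - 116*O)
(-8900 - 21524) + (-14992/6235 + r(g(-3))/U) = (-8900 - 21524) + (-14992/6235 + (-16/47 - 116*(-3))/(-13752)) = -30424 + (-14992*1/6235 + (-16/47 + 348)*(-1/13752)) = -30424 + (-14992/6235 + (16340/47)*(-1/13752)) = -30424 + (-14992/6235 - 4085/161586) = -30424 - 2447967287/1007488710 = -30654284480327/1007488710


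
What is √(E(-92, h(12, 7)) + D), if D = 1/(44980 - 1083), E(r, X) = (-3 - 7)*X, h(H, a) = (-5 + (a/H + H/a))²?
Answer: I*√20264000171722/526764 ≈ 8.5457*I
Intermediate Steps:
h(H, a) = (-5 + H/a + a/H)² (h(H, a) = (-5 + (H/a + a/H))² = (-5 + H/a + a/H)²)
E(r, X) = -10*X
D = 1/43897 ≈ 2.2781e-5
√(E(-92, h(12, 7)) + D) = √(-10*(12² + 7² - 5*12*7)²/(12²*7²) + 1/43897) = √(-5*(144 + 49 - 420)²/(72*49) + 1/43897) = √(-5*(-227)²/(72*49) + 1/43897) = √(-5*51529/(72*49) + 1/43897) = √(-10*51529/7056 + 1/43897) = √(-257645/3528 + 1/43897) = √(-1615691291/22124088) = I*√20264000171722/526764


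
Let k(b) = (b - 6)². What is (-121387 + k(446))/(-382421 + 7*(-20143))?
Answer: -24071/174474 ≈ -0.13796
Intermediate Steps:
k(b) = (-6 + b)²
(-121387 + k(446))/(-382421 + 7*(-20143)) = (-121387 + (-6 + 446)²)/(-382421 + 7*(-20143)) = (-121387 + 440²)/(-382421 - 141001) = (-121387 + 193600)/(-523422) = 72213*(-1/523422) = -24071/174474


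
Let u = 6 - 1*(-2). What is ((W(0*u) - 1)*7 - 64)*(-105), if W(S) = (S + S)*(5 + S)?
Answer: 7455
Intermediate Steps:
u = 8 (u = 6 + 2 = 8)
W(S) = 2*S*(5 + S) (W(S) = (2*S)*(5 + S) = 2*S*(5 + S))
((W(0*u) - 1)*7 - 64)*(-105) = ((2*(0*8)*(5 + 0*8) - 1)*7 - 64)*(-105) = ((2*0*(5 + 0) - 1)*7 - 64)*(-105) = ((2*0*5 - 1)*7 - 64)*(-105) = ((0 - 1)*7 - 64)*(-105) = (-1*7 - 64)*(-105) = (-7 - 64)*(-105) = -71*(-105) = 7455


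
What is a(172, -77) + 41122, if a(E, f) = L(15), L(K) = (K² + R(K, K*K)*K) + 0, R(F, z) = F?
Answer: 41572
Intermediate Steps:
L(K) = 2*K² (L(K) = (K² + K*K) + 0 = (K² + K²) + 0 = 2*K² + 0 = 2*K²)
a(E, f) = 450 (a(E, f) = 2*15² = 2*225 = 450)
a(172, -77) + 41122 = 450 + 41122 = 41572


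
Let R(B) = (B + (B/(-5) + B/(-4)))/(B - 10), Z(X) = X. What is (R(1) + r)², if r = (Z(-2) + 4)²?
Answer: 502681/32400 ≈ 15.515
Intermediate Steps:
R(B) = 11*B/(20*(-10 + B)) (R(B) = (B + (B*(-⅕) + B*(-¼)))/(-10 + B) = (B + (-B/5 - B/4))/(-10 + B) = (B - 9*B/20)/(-10 + B) = (11*B/20)/(-10 + B) = 11*B/(20*(-10 + B)))
r = 4 (r = (-2 + 4)² = 2² = 4)
(R(1) + r)² = ((11/20)*1/(-10 + 1) + 4)² = ((11/20)*1/(-9) + 4)² = ((11/20)*1*(-⅑) + 4)² = (-11/180 + 4)² = (709/180)² = 502681/32400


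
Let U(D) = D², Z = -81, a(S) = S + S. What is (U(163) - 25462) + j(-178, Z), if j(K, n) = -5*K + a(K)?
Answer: 1641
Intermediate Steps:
a(S) = 2*S
j(K, n) = -3*K (j(K, n) = -5*K + 2*K = -3*K)
(U(163) - 25462) + j(-178, Z) = (163² - 25462) - 3*(-178) = (26569 - 25462) + 534 = 1107 + 534 = 1641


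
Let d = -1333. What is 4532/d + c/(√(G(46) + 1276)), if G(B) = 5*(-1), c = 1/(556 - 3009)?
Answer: -4532/1333 - √1271/3117763 ≈ -3.3999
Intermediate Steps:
c = -1/2453 (c = 1/(-2453) = -1/2453 ≈ -0.00040766)
G(B) = -5
4532/d + c/(√(G(46) + 1276)) = 4532/(-1333) - 1/(2453*√(-5 + 1276)) = 4532*(-1/1333) - √1271/1271/2453 = -4532/1333 - √1271/3117763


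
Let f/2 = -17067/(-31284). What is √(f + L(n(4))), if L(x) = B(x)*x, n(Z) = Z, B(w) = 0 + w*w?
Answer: √1769553390/5214 ≈ 8.0679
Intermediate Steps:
B(w) = w² (B(w) = 0 + w² = w²)
L(x) = x³ (L(x) = x²*x = x³)
f = 5689/5214 (f = 2*(-17067/(-31284)) = 2*(-17067*(-1/31284)) = 2*(5689/10428) = 5689/5214 ≈ 1.0911)
√(f + L(n(4))) = √(5689/5214 + 4³) = √(5689/5214 + 64) = √(339385/5214) = √1769553390/5214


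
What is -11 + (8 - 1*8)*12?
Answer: -11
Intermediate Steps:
-11 + (8 - 1*8)*12 = -11 + (8 - 8)*12 = -11 + 0*12 = -11 + 0 = -11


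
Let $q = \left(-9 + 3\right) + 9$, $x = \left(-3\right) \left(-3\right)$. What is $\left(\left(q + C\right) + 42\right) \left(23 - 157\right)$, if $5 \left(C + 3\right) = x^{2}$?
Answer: $- \frac{38994}{5} \approx -7798.8$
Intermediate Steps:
$x = 9$
$C = \frac{66}{5}$ ($C = -3 + \frac{9^{2}}{5} = -3 + \frac{1}{5} \cdot 81 = -3 + \frac{81}{5} = \frac{66}{5} \approx 13.2$)
$q = 3$ ($q = -6 + 9 = 3$)
$\left(\left(q + C\right) + 42\right) \left(23 - 157\right) = \left(\left(3 + \frac{66}{5}\right) + 42\right) \left(23 - 157\right) = \left(\frac{81}{5} + 42\right) \left(-134\right) = \frac{291}{5} \left(-134\right) = - \frac{38994}{5}$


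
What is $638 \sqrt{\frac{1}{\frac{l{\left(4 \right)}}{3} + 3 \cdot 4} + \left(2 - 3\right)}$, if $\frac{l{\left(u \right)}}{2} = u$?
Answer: $29 i \sqrt{451} \approx 615.87 i$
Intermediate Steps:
$l{\left(u \right)} = 2 u$
$638 \sqrt{\frac{1}{\frac{l{\left(4 \right)}}{3} + 3 \cdot 4} + \left(2 - 3\right)} = 638 \sqrt{\frac{1}{\frac{2 \cdot 4}{3} + 3 \cdot 4} + \left(2 - 3\right)} = 638 \sqrt{\frac{1}{8 \cdot \frac{1}{3} + 12} - 1} = 638 \sqrt{\frac{1}{\frac{8}{3} + 12} - 1} = 638 \sqrt{\frac{1}{\frac{44}{3}} - 1} = 638 \sqrt{\frac{3}{44} - 1} = 638 \sqrt{- \frac{41}{44}} = 638 \frac{i \sqrt{451}}{22} = 29 i \sqrt{451}$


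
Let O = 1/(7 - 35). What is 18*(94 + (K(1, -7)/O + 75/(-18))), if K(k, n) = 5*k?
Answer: -903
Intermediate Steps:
O = -1/28 (O = 1/(-28) = -1/28 ≈ -0.035714)
18*(94 + (K(1, -7)/O + 75/(-18))) = 18*(94 + ((5*1)/(-1/28) + 75/(-18))) = 18*(94 + (5*(-28) + 75*(-1/18))) = 18*(94 + (-140 - 25/6)) = 18*(94 - 865/6) = 18*(-301/6) = -903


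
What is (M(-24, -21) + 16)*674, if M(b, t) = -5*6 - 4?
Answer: -12132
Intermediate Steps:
M(b, t) = -34 (M(b, t) = -30 - 4 = -34)
(M(-24, -21) + 16)*674 = (-34 + 16)*674 = -18*674 = -12132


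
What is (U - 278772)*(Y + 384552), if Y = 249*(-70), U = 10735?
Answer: -98402279514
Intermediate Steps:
Y = -17430
(U - 278772)*(Y + 384552) = (10735 - 278772)*(-17430 + 384552) = -268037*367122 = -98402279514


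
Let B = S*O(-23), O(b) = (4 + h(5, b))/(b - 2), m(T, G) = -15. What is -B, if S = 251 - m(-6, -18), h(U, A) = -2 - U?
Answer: -798/25 ≈ -31.920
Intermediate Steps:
O(b) = -3/(-2 + b) (O(b) = (4 + (-2 - 1*5))/(b - 2) = (4 + (-2 - 5))/(-2 + b) = (4 - 7)/(-2 + b) = -3/(-2 + b))
S = 266 (S = 251 - 1*(-15) = 251 + 15 = 266)
B = 798/25 (B = 266*(-3/(-2 - 23)) = 266*(-3/(-25)) = 266*(-3*(-1/25)) = 266*(3/25) = 798/25 ≈ 31.920)
-B = -1*798/25 = -798/25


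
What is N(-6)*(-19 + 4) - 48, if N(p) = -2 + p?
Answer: 72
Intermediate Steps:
N(-6)*(-19 + 4) - 48 = (-2 - 6)*(-19 + 4) - 48 = -8*(-15) - 48 = 120 - 48 = 72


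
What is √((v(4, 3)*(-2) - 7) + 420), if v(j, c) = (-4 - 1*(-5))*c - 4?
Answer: √415 ≈ 20.372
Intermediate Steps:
v(j, c) = -4 + c (v(j, c) = (-4 + 5)*c - 4 = 1*c - 4 = c - 4 = -4 + c)
√((v(4, 3)*(-2) - 7) + 420) = √(((-4 + 3)*(-2) - 7) + 420) = √((-1*(-2) - 7) + 420) = √((2 - 7) + 420) = √(-5 + 420) = √415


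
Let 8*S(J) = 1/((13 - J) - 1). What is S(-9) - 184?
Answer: -30911/168 ≈ -183.99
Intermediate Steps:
S(J) = 1/(8*(12 - J)) (S(J) = 1/(8*((13 - J) - 1)) = 1/(8*(12 - J)))
S(-9) - 184 = -1/(-96 + 8*(-9)) - 184 = -1/(-96 - 72) - 184 = -1/(-168) - 184 = -1*(-1/168) - 184 = 1/168 - 184 = -30911/168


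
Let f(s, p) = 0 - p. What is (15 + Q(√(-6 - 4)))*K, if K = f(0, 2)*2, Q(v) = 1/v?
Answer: -60 + 2*I*√10/5 ≈ -60.0 + 1.2649*I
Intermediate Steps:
f(s, p) = -p
K = -4 (K = -1*2*2 = -2*2 = -4)
(15 + Q(√(-6 - 4)))*K = (15 + 1/(√(-6 - 4)))*(-4) = (15 + 1/(√(-10)))*(-4) = (15 + 1/(I*√10))*(-4) = (15 - I*√10/10)*(-4) = -60 + 2*I*√10/5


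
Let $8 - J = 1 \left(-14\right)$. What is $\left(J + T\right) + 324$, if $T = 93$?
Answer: $439$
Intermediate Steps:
$J = 22$ ($J = 8 - 1 \left(-14\right) = 8 - -14 = 8 + 14 = 22$)
$\left(J + T\right) + 324 = \left(22 + 93\right) + 324 = 115 + 324 = 439$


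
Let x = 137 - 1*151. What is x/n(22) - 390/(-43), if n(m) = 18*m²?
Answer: 1698539/187308 ≈ 9.0682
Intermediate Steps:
x = -14 (x = 137 - 151 = -14)
x/n(22) - 390/(-43) = -14/(18*22²) - 390/(-43) = -14/(18*484) - 390*(-1/43) = -14/8712 + 390/43 = -14*1/8712 + 390/43 = -7/4356 + 390/43 = 1698539/187308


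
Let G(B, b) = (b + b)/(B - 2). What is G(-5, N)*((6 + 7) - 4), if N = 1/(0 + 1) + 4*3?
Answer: -234/7 ≈ -33.429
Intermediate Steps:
N = 13 (N = 1/1 + 12 = 1 + 12 = 13)
G(B, b) = 2*b/(-2 + B) (G(B, b) = (2*b)/(-2 + B) = 2*b/(-2 + B))
G(-5, N)*((6 + 7) - 4) = (2*13/(-2 - 5))*((6 + 7) - 4) = (2*13/(-7))*(13 - 4) = (2*13*(-1/7))*9 = -26/7*9 = -234/7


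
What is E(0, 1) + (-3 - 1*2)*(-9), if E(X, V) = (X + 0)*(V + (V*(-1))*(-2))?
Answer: 45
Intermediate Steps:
E(X, V) = 3*V*X (E(X, V) = X*(V - V*(-2)) = X*(V + 2*V) = X*(3*V) = 3*V*X)
E(0, 1) + (-3 - 1*2)*(-9) = 3*1*0 + (-3 - 1*2)*(-9) = 0 + (-3 - 2)*(-9) = 0 - 5*(-9) = 0 + 45 = 45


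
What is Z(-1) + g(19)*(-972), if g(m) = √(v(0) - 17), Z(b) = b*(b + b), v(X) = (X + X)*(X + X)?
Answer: 2 - 972*I*√17 ≈ 2.0 - 4007.7*I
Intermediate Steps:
v(X) = 4*X² (v(X) = (2*X)*(2*X) = 4*X²)
Z(b) = 2*b² (Z(b) = b*(2*b) = 2*b²)
g(m) = I*√17 (g(m) = √(4*0² - 17) = √(4*0 - 17) = √(0 - 17) = √(-17) = I*√17)
Z(-1) + g(19)*(-972) = 2*(-1)² + (I*√17)*(-972) = 2*1 - 972*I*√17 = 2 - 972*I*√17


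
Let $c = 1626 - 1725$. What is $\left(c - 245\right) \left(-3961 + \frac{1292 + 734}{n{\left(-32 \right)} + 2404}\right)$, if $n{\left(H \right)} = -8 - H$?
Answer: $\frac{826914252}{607} \approx 1.3623 \cdot 10^{6}$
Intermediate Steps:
$c = -99$ ($c = 1626 - 1725 = -99$)
$\left(c - 245\right) \left(-3961 + \frac{1292 + 734}{n{\left(-32 \right)} + 2404}\right) = \left(-99 - 245\right) \left(-3961 + \frac{1292 + 734}{\left(-8 - -32\right) + 2404}\right) = - 344 \left(-3961 + \frac{2026}{\left(-8 + 32\right) + 2404}\right) = - 344 \left(-3961 + \frac{2026}{24 + 2404}\right) = - 344 \left(-3961 + \frac{2026}{2428}\right) = - 344 \left(-3961 + 2026 \cdot \frac{1}{2428}\right) = - 344 \left(-3961 + \frac{1013}{1214}\right) = \left(-344\right) \left(- \frac{4807641}{1214}\right) = \frac{826914252}{607}$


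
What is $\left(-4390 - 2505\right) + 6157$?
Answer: $-738$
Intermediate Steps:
$\left(-4390 - 2505\right) + 6157 = -6895 + 6157 = -738$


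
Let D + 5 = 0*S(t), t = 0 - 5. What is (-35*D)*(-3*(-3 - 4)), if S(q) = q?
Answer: 3675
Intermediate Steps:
t = -5
D = -5 (D = -5 + 0*(-5) = -5 + 0 = -5)
(-35*D)*(-3*(-3 - 4)) = (-35*(-5))*(-3*(-3 - 4)) = 175*(-3*(-7)) = 175*21 = 3675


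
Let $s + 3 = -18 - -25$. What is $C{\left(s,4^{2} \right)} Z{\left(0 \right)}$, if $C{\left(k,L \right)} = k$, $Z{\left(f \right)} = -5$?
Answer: $-20$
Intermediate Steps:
$s = 4$ ($s = -3 - -7 = -3 + \left(-18 + 25\right) = -3 + 7 = 4$)
$C{\left(s,4^{2} \right)} Z{\left(0 \right)} = 4 \left(-5\right) = -20$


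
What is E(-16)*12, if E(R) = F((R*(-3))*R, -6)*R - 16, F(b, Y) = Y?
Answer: 960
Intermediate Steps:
E(R) = -16 - 6*R (E(R) = -6*R - 16 = -16 - 6*R)
E(-16)*12 = (-16 - 6*(-16))*12 = (-16 + 96)*12 = 80*12 = 960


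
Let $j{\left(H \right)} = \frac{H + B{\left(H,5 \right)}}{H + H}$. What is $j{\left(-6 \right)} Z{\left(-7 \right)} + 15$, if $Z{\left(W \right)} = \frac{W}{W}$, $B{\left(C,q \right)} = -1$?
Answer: $\frac{187}{12} \approx 15.583$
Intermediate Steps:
$Z{\left(W \right)} = 1$
$j{\left(H \right)} = \frac{-1 + H}{2 H}$ ($j{\left(H \right)} = \frac{H - 1}{H + H} = \frac{-1 + H}{2 H}$)
$j{\left(-6 \right)} Z{\left(-7 \right)} + 15 = \frac{-1 - 6}{2 \left(-6\right)} 1 + 15 = \frac{1}{2} \left(- \frac{1}{6}\right) \left(-7\right) 1 + 15 = \frac{7}{12} \cdot 1 + 15 = \frac{7}{12} + 15 = \frac{187}{12}$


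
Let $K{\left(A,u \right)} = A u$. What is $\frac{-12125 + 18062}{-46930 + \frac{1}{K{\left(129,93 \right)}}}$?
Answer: $- \frac{71226189}{563019209} \approx -0.12651$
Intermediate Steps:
$\frac{-12125 + 18062}{-46930 + \frac{1}{K{\left(129,93 \right)}}} = \frac{-12125 + 18062}{-46930 + \frac{1}{129 \cdot 93}} = \frac{5937}{-46930 + \frac{1}{11997}} = \frac{5937}{- \frac{563019209}{11997}} = 5937 \left(- \frac{11997}{563019209}\right) = - \frac{71226189}{563019209}$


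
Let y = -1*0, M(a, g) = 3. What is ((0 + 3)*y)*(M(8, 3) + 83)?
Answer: 0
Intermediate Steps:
y = 0
((0 + 3)*y)*(M(8, 3) + 83) = ((0 + 3)*0)*(3 + 83) = (3*0)*86 = 0*86 = 0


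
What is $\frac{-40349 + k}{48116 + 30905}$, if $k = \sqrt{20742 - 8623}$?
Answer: $- \frac{40349}{79021} + \frac{\sqrt{12119}}{79021} \approx -0.50922$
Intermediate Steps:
$k = \sqrt{12119} \approx 110.09$
$\frac{-40349 + k}{48116 + 30905} = \frac{-40349 + \sqrt{12119}}{48116 + 30905} = \frac{-40349 + \sqrt{12119}}{79021} = \left(-40349 + \sqrt{12119}\right) \frac{1}{79021} = - \frac{40349}{79021} + \frac{\sqrt{12119}}{79021}$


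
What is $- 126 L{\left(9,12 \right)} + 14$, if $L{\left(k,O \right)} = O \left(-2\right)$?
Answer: $3038$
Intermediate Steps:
$L{\left(k,O \right)} = - 2 O$
$- 126 L{\left(9,12 \right)} + 14 = - 126 \left(\left(-2\right) 12\right) + 14 = \left(-126\right) \left(-24\right) + 14 = 3024 + 14 = 3038$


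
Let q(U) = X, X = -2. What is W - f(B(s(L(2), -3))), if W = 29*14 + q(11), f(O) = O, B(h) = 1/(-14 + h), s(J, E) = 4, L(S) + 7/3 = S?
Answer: 4041/10 ≈ 404.10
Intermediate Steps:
L(S) = -7/3 + S
q(U) = -2
W = 404 (W = 29*14 - 2 = 406 - 2 = 404)
W - f(B(s(L(2), -3))) = 404 - 1/(-14 + 4) = 404 - 1/(-10) = 404 - 1*(-1/10) = 404 + 1/10 = 4041/10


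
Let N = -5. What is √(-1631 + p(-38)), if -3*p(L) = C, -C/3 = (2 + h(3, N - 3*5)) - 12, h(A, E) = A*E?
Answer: 9*I*√21 ≈ 41.243*I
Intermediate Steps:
C = 210 (C = -3*((2 + 3*(-5 - 3*5)) - 12) = -3*((2 + 3*(-5 - 15)) - 12) = -3*((2 + 3*(-20)) - 12) = -3*((2 - 60) - 12) = -3*(-58 - 12) = -3*(-70) = 210)
p(L) = -70 (p(L) = -⅓*210 = -70)
√(-1631 + p(-38)) = √(-1631 - 70) = √(-1701) = 9*I*√21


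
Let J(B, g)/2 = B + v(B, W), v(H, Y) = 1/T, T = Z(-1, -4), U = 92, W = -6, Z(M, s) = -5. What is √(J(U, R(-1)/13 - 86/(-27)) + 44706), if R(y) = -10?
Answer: 8*√17535/5 ≈ 211.87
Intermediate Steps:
T = -5
v(H, Y) = -⅕ (v(H, Y) = 1/(-5) = -⅕)
J(B, g) = -⅖ + 2*B (J(B, g) = 2*(B - ⅕) = 2*(-⅕ + B) = -⅖ + 2*B)
√(J(U, R(-1)/13 - 86/(-27)) + 44706) = √((-⅖ + 2*92) + 44706) = √((-⅖ + 184) + 44706) = √(918/5 + 44706) = √(224448/5) = 8*√17535/5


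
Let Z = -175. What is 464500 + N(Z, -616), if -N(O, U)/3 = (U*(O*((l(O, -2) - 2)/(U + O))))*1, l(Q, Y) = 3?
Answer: 52534700/113 ≈ 4.6491e+5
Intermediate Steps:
N(O, U) = -3*O*U/(O + U) (N(O, U) = -3*U*(O*((3 - 2)/(U + O))) = -3*U*(O*(1/(O + U))) = -3*U*(O/(O + U)) = -3*O*U/(O + U))
464500 + N(Z, -616) = 464500 - 3*(-175)*(-616)/(-175 - 616) = 464500 - 3*(-175)*(-616)/(-791) = 464500 - 3*(-175)*(-616)*(-1/791) = 464500 + 46200/113 = 52534700/113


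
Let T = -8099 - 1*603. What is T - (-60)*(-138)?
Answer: -16982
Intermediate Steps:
T = -8702 (T = -8099 - 603 = -8702)
T - (-60)*(-138) = -8702 - (-60)*(-138) = -8702 - 1*8280 = -8702 - 8280 = -16982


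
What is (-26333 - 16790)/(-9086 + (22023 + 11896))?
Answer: -43123/24833 ≈ -1.7365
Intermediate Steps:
(-26333 - 16790)/(-9086 + (22023 + 11896)) = -43123/(-9086 + 33919) = -43123/24833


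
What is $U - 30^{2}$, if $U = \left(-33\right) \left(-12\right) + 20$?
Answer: $-484$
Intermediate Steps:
$U = 416$ ($U = 396 + 20 = 416$)
$U - 30^{2} = 416 - 30^{2} = 416 - 900 = -484$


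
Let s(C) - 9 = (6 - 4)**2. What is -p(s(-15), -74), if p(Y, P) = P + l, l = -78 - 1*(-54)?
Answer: 98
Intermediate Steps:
s(C) = 13 (s(C) = 9 + (6 - 4)**2 = 9 + 2**2 = 9 + 4 = 13)
l = -24 (l = -78 + 54 = -24)
p(Y, P) = -24 + P (p(Y, P) = P - 24 = -24 + P)
-p(s(-15), -74) = -(-24 - 74) = -1*(-98) = 98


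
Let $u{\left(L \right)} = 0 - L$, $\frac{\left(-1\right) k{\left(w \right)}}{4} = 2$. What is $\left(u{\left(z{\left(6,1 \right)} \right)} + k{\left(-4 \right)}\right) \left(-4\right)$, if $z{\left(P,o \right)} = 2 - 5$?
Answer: $20$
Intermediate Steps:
$k{\left(w \right)} = -8$ ($k{\left(w \right)} = \left(-4\right) 2 = -8$)
$z{\left(P,o \right)} = -3$ ($z{\left(P,o \right)} = 2 - 5 = -3$)
$u{\left(L \right)} = - L$
$\left(u{\left(z{\left(6,1 \right)} \right)} + k{\left(-4 \right)}\right) \left(-4\right) = \left(\left(-1\right) \left(-3\right) - 8\right) \left(-4\right) = \left(3 - 8\right) \left(-4\right) = \left(-5\right) \left(-4\right) = 20$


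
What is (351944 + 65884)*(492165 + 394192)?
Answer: 370344772596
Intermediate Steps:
(351944 + 65884)*(492165 + 394192) = 417828*886357 = 370344772596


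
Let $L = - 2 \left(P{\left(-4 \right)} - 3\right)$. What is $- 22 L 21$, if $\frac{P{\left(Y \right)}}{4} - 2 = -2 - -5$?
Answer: $15708$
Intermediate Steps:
$P{\left(Y \right)} = 20$ ($P{\left(Y \right)} = 8 + 4 \left(-2 - -5\right) = 8 + 4 \left(-2 + 5\right) = 8 + 4 \cdot 3 = 8 + 12 = 20$)
$L = -34$ ($L = - 2 \left(20 - 3\right) = \left(-2\right) 17 = -34$)
$- 22 L 21 = \left(-22\right) \left(-34\right) 21 = 748 \cdot 21 = 15708$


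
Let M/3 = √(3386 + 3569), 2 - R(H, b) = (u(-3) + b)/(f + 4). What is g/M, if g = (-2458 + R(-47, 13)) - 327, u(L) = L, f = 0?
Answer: -1857*√6955/13910 ≈ -11.134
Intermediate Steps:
R(H, b) = 11/4 - b/4 (R(H, b) = 2 - (-3 + b)/(0 + 4) = 2 - (-3 + b)/4 = 2 - (-¾ + b/4) = 2 + (¾ - b/4) = 11/4 - b/4)
M = 3*√6955 (M = 3*√(3386 + 3569) = 3*√6955 ≈ 250.19)
g = -5571/2 (g = (-2458 + (11/4 - ¼*13)) - 327 = (-2458 + (11/4 - 13/4)) - 327 = (-2458 - ½) - 327 = -4917/2 - 327 = -5571/2 ≈ -2785.5)
g/M = -5571*√6955/20865/2 = -1857*√6955/13910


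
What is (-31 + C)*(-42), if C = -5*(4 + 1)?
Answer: 2352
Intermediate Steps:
C = -25 (C = -5*5 = -25)
(-31 + C)*(-42) = (-31 - 25)*(-42) = -56*(-42) = 2352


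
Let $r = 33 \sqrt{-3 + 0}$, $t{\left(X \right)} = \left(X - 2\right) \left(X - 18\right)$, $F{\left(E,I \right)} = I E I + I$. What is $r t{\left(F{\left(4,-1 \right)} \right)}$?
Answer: $- 495 i \sqrt{3} \approx - 857.37 i$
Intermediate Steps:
$F{\left(E,I \right)} = I + E I^{2}$ ($F{\left(E,I \right)} = E I I + I = E I^{2} + I = I + E I^{2}$)
$t{\left(X \right)} = \left(-18 + X\right) \left(-2 + X\right)$ ($t{\left(X \right)} = \left(-2 + X\right) \left(-18 + X\right) = \left(-18 + X\right) \left(-2 + X\right)$)
$r = 33 i \sqrt{3}$ ($r = 33 \sqrt{-3} = 33 i \sqrt{3} \approx 57.158 i$)
$r t{\left(F{\left(4,-1 \right)} \right)} = 33 i \sqrt{3} \left(36 + \left(- (1 + 4 \left(-1\right))\right)^{2} - 20 \left(- (1 + 4 \left(-1\right))\right)\right) = 33 i \sqrt{3} \left(36 + \left(- (1 - 4)\right)^{2} - 20 \left(- (1 - 4)\right)\right) = 33 i \sqrt{3} \left(36 + \left(\left(-1\right) \left(-3\right)\right)^{2} - 20 \left(\left(-1\right) \left(-3\right)\right)\right) = 33 i \sqrt{3} \left(36 + 3^{2} - 60\right) = 33 i \sqrt{3} \left(36 + 9 - 60\right) = 33 i \sqrt{3} \left(-15\right) = - 495 i \sqrt{3}$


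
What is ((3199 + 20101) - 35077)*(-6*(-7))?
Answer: -494634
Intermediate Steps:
((3199 + 20101) - 35077)*(-6*(-7)) = (23300 - 35077)*42 = -11777*42 = -494634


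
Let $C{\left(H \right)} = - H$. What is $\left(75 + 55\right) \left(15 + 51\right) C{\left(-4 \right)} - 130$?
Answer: $34190$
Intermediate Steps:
$\left(75 + 55\right) \left(15 + 51\right) C{\left(-4 \right)} - 130 = \left(75 + 55\right) \left(15 + 51\right) \left(\left(-1\right) \left(-4\right)\right) - 130 = 130 \cdot 66 \cdot 4 - 130 = 8580 \cdot 4 - 130 = 34320 - 130 = 34190$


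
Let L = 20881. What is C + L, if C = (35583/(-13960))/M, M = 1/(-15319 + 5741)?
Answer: 316156367/6980 ≈ 45295.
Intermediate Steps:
M = -1/9578 (M = 1/(-9578) = -1/9578 ≈ -0.00010441)
C = 170406987/6980 (C = (35583/(-13960))/(-1/9578) = (35583*(-1/13960))*(-9578) = -35583/13960*(-9578) = 170406987/6980 ≈ 24414.)
C + L = 170406987/6980 + 20881 = 316156367/6980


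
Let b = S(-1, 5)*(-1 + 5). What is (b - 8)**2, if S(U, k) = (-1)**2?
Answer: 16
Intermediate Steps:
S(U, k) = 1
b = 4 (b = 1*(-1 + 5) = 1*4 = 4)
(b - 8)**2 = (4 - 8)**2 = (-4)**2 = 16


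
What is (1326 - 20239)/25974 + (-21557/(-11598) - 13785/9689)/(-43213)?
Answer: -7653527927625700/10510758752620347 ≈ -0.72816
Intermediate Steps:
(1326 - 20239)/25974 + (-21557/(-11598) - 13785/9689)/(-43213) = -18913*1/25974 + (-21557*(-1/11598) - 13785*1/9689)*(-1/43213) = -18913/25974 + (21557/11598 - 13785/9689)*(-1/43213) = -18913/25974 + (48987343/112373022)*(-1/43213) = -18913/25974 - 48987343/4855975399686 = -7653527927625700/10510758752620347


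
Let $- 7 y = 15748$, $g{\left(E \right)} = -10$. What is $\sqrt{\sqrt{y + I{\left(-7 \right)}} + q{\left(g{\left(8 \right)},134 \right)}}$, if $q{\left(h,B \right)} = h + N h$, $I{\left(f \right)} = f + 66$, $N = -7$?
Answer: $\frac{\sqrt{2940 + 7 i \sqrt{107345}}}{7} \approx 8.2491 + 2.837 i$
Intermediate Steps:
$y = - \frac{15748}{7}$ ($y = \left(- \frac{1}{7}\right) 15748 = - \frac{15748}{7} \approx -2249.7$)
$I{\left(f \right)} = 66 + f$
$q{\left(h,B \right)} = - 6 h$ ($q{\left(h,B \right)} = h - 7 h = - 6 h$)
$\sqrt{\sqrt{y + I{\left(-7 \right)}} + q{\left(g{\left(8 \right)},134 \right)}} = \sqrt{\sqrt{- \frac{15748}{7} + \left(66 - 7\right)} - -60} = \sqrt{\sqrt{- \frac{15748}{7} + 59} + 60} = \sqrt{\sqrt{- \frac{15335}{7}} + 60} = \sqrt{\frac{i \sqrt{107345}}{7} + 60} = \sqrt{60 + \frac{i \sqrt{107345}}{7}}$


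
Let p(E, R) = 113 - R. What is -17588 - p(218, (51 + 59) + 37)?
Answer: -17554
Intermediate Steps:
-17588 - p(218, (51 + 59) + 37) = -17588 - (113 - ((51 + 59) + 37)) = -17588 - (113 - (110 + 37)) = -17588 - (113 - 1*147) = -17588 - (113 - 147) = -17588 - 1*(-34) = -17588 + 34 = -17554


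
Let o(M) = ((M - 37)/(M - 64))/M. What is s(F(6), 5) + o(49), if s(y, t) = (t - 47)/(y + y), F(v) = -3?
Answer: 1711/245 ≈ 6.9837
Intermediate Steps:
o(M) = (-37 + M)/(M*(-64 + M)) (o(M) = ((-37 + M)/(-64 + M))/M = (-37 + M)/(M*(-64 + M)))
s(y, t) = (-47 + t)/(2*y) (s(y, t) = (-47 + t)/((2*y)) = (-47 + t)*(1/(2*y)) = (-47 + t)/(2*y))
s(F(6), 5) + o(49) = (1/2)*(-47 + 5)/(-3) + (-37 + 49)/(49*(-64 + 49)) = (1/2)*(-1/3)*(-42) + (1/49)*12/(-15) = 7 + (1/49)*(-1/15)*12 = 7 - 4/245 = 1711/245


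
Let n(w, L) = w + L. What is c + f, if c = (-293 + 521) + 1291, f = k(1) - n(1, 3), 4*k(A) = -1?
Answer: 6059/4 ≈ 1514.8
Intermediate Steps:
k(A) = -1/4 (k(A) = (1/4)*(-1) = -1/4)
n(w, L) = L + w
f = -17/4 (f = -1/4 - (3 + 1) = -1/4 - 1*4 = -1/4 - 4 = -17/4 ≈ -4.2500)
c = 1519 (c = 228 + 1291 = 1519)
c + f = 1519 - 17/4 = 6059/4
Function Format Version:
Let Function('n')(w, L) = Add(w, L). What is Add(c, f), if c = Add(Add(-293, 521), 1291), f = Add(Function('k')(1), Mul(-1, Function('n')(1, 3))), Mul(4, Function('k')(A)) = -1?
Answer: Rational(6059, 4) ≈ 1514.8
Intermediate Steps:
Function('k')(A) = Rational(-1, 4) (Function('k')(A) = Mul(Rational(1, 4), -1) = Rational(-1, 4))
Function('n')(w, L) = Add(L, w)
f = Rational(-17, 4) (f = Add(Rational(-1, 4), Mul(-1, Add(3, 1))) = Add(Rational(-1, 4), Mul(-1, 4)) = Add(Rational(-1, 4), -4) = Rational(-17, 4) ≈ -4.2500)
c = 1519 (c = Add(228, 1291) = 1519)
Add(c, f) = Add(1519, Rational(-17, 4)) = Rational(6059, 4)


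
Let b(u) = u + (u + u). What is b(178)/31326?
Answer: 89/5221 ≈ 0.017047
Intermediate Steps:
b(u) = 3*u (b(u) = u + 2*u = 3*u)
b(178)/31326 = (3*178)/31326 = 534*(1/31326) = 89/5221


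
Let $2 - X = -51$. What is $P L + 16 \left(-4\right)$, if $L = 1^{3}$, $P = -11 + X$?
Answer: $-22$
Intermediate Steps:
$X = 53$ ($X = 2 - -51 = 2 + 51 = 53$)
$P = 42$ ($P = -11 + 53 = 42$)
$L = 1$
$P L + 16 \left(-4\right) = 42 \cdot 1 + 16 \left(-4\right) = 42 - 64 = -22$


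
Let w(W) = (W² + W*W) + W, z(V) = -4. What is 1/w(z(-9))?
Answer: 1/28 ≈ 0.035714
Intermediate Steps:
w(W) = W + 2*W² (w(W) = (W² + W²) + W = 2*W² + W = W + 2*W²)
1/w(z(-9)) = 1/(-4*(1 + 2*(-4))) = 1/(-4*(1 - 8)) = 1/(-4*(-7)) = 1/28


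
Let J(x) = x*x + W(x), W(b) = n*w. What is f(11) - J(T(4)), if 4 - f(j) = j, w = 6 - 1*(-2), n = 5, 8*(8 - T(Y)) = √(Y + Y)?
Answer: -889/8 + 4*√2 ≈ -105.47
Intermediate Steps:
T(Y) = 8 - √2*√Y/8 (T(Y) = 8 - √(Y + Y)/8 = 8 - √2*√Y/8)
w = 8 (w = 6 + 2 = 8)
f(j) = 4 - j
W(b) = 40 (W(b) = 5*8 = 40)
J(x) = 40 + x² (J(x) = x*x + 40 = x² + 40 = 40 + x²)
f(11) - J(T(4)) = (4 - 1*11) - (40 + (8 - √2*√4/8)²) = (4 - 11) - (40 + (8 - ⅛*√2*2)²) = -7 - (40 + (8 - √2/4)²) = -7 + (-40 - (8 - √2/4)²) = -47 - (8 - √2/4)²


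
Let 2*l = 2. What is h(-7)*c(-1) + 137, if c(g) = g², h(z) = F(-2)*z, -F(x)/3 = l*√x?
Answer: 137 + 21*I*√2 ≈ 137.0 + 29.698*I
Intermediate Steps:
l = 1 (l = (½)*2 = 1)
F(x) = -3*√x
h(z) = -3*I*z*√2 (h(z) = (-3*I*√2)*z = -3*I*z*√2)
h(-7)*c(-1) + 137 = -3*I*(-7)*√2*(-1)² + 137 = (21*I*√2)*1 + 137 = 21*I*√2 + 137 = 137 + 21*I*√2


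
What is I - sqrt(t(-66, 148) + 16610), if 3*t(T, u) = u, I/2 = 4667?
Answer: 9334 - sqrt(149934)/3 ≈ 9204.9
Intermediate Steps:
I = 9334 (I = 2*4667 = 9334)
t(T, u) = u/3
I - sqrt(t(-66, 148) + 16610) = 9334 - sqrt((1/3)*148 + 16610) = 9334 - sqrt(148/3 + 16610) = 9334 - sqrt(49978/3) = 9334 - sqrt(149934)/3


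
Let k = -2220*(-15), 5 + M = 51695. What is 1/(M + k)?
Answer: 1/84990 ≈ 1.1766e-5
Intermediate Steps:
M = 51690 (M = -5 + 51695 = 51690)
k = 33300
1/(M + k) = 1/(51690 + 33300) = 1/84990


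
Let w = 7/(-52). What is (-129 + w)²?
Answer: 45091225/2704 ≈ 16676.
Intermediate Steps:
w = -7/52 (w = 7*(-1/52) = -7/52 ≈ -0.13462)
(-129 + w)² = (-129 - 7/52)² = (-6715/52)² = 45091225/2704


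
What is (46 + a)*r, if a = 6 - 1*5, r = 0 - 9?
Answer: -423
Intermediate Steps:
r = -9
a = 1 (a = 6 - 5 = 1)
(46 + a)*r = (46 + 1)*(-9) = 47*(-9) = -423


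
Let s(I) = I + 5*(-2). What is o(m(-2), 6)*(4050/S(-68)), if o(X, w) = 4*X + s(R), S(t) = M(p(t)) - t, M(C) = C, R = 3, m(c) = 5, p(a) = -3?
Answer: 810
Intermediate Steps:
s(I) = -10 + I (s(I) = I - 10 = -10 + I)
S(t) = -3 - t
o(X, w) = -7 + 4*X (o(X, w) = 4*X + (-10 + 3) = 4*X - 7 = -7 + 4*X)
o(m(-2), 6)*(4050/S(-68)) = (-7 + 4*5)*(4050/(-3 - 1*(-68))) = (-7 + 20)*(4050/(-3 + 68)) = 13*(4050/65) = 13*(4050*(1/65)) = 13*(810/13) = 810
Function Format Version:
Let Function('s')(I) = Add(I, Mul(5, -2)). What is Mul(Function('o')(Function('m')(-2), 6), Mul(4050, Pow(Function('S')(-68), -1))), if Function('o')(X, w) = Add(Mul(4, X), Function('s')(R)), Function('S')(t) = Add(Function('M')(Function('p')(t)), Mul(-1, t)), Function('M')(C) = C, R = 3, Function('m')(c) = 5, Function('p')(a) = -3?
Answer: 810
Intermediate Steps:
Function('s')(I) = Add(-10, I) (Function('s')(I) = Add(I, -10) = Add(-10, I))
Function('S')(t) = Add(-3, Mul(-1, t))
Function('o')(X, w) = Add(-7, Mul(4, X)) (Function('o')(X, w) = Add(Mul(4, X), Add(-10, 3)) = Add(Mul(4, X), -7) = Add(-7, Mul(4, X)))
Mul(Function('o')(Function('m')(-2), 6), Mul(4050, Pow(Function('S')(-68), -1))) = Mul(Add(-7, Mul(4, 5)), Mul(4050, Pow(Add(-3, Mul(-1, -68)), -1))) = Mul(Add(-7, 20), Mul(4050, Pow(Add(-3, 68), -1))) = Mul(13, Mul(4050, Pow(65, -1))) = Mul(13, Mul(4050, Rational(1, 65))) = Mul(13, Rational(810, 13)) = 810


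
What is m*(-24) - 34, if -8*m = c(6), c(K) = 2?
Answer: -28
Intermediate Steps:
m = -¼ (m = -⅛*2 = -¼ ≈ -0.25000)
m*(-24) - 34 = -¼*(-24) - 34 = 6 - 34 = -28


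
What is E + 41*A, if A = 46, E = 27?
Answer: 1913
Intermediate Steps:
E + 41*A = 27 + 41*46 = 27 + 1886 = 1913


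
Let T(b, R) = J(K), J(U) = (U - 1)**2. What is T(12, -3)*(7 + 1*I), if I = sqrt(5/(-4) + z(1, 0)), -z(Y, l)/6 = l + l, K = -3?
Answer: 112 + 8*I*sqrt(5) ≈ 112.0 + 17.889*I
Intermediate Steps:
z(Y, l) = -12*l (z(Y, l) = -6*(l + l) = -12*l)
J(U) = (-1 + U)**2
T(b, R) = 16 (T(b, R) = (-1 - 3)**2 = (-4)**2 = 16)
I = I*sqrt(5)/2 (I = sqrt(5/(-4) - 12*0) = sqrt(5*(-1/4) + 0) = sqrt(-5/4 + 0) = sqrt(-5/4) = I*sqrt(5)/2 ≈ 1.118*I)
T(12, -3)*(7 + 1*I) = 16*(7 + 1*(I*sqrt(5)/2)) = 16*(7 + I*sqrt(5)/2) = 112 + 8*I*sqrt(5)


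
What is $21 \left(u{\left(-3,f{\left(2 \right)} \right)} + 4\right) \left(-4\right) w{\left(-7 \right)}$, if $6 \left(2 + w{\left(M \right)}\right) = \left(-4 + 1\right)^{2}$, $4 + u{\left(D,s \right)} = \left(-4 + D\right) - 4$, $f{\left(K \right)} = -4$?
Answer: $-462$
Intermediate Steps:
$u{\left(D,s \right)} = -12 + D$ ($u{\left(D,s \right)} = -4 + \left(\left(-4 + D\right) - 4\right) = -4 + \left(-8 + D\right) = -12 + D$)
$w{\left(M \right)} = - \frac{1}{2}$ ($w{\left(M \right)} = -2 + \frac{\left(-4 + 1\right)^{2}}{6} = -2 + \frac{\left(-3\right)^{2}}{6} = -2 + \frac{1}{6} \cdot 9 = -2 + \frac{3}{2} = - \frac{1}{2}$)
$21 \left(u{\left(-3,f{\left(2 \right)} \right)} + 4\right) \left(-4\right) w{\left(-7 \right)} = 21 \left(\left(-12 - 3\right) + 4\right) \left(-4\right) \left(- \frac{1}{2}\right) = 21 \left(-15 + 4\right) \left(-4\right) \left(- \frac{1}{2}\right) = 21 \left(\left(-11\right) \left(-4\right)\right) \left(- \frac{1}{2}\right) = 21 \cdot 44 \left(- \frac{1}{2}\right) = 924 \left(- \frac{1}{2}\right) = -462$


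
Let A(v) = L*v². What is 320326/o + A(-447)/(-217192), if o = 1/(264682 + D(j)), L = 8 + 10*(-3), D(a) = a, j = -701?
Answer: 9182875352018275/108596 ≈ 8.4560e+10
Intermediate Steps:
L = -22 (L = 8 - 30 = -22)
o = 1/263981 (o = 1/(264682 - 701) = 1/263981 ≈ 3.7882e-6)
A(v) = -22*v²
320326/o + A(-447)/(-217192) = 320326/(1/263981) - 22*(-447)²/(-217192) = 320326*263981 - 22*199809*(-1/217192) = 84559977806 - 4395798*(-1/217192) = 84559977806 + 2197899/108596 = 9182875352018275/108596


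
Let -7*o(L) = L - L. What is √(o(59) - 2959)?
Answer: I*√2959 ≈ 54.397*I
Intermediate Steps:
o(L) = 0 (o(L) = -(L - L)/7 = -⅐*0 = 0)
√(o(59) - 2959) = √(0 - 2959) = √(-2959) = I*√2959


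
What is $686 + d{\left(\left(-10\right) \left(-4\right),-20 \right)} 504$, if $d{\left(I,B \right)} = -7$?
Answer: $-2842$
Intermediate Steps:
$686 + d{\left(\left(-10\right) \left(-4\right),-20 \right)} 504 = 686 - 3528 = -2842$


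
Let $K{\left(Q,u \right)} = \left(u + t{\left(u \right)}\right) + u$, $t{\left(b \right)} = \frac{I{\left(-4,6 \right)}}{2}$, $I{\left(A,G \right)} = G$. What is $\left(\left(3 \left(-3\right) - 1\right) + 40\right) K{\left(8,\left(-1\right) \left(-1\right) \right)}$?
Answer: $150$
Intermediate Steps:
$t{\left(b \right)} = 3$ ($t{\left(b \right)} = \frac{6}{2} = 6 \cdot \frac{1}{2} = 3$)
$K{\left(Q,u \right)} = 3 + 2 u$ ($K{\left(Q,u \right)} = \left(u + 3\right) + u = \left(3 + u\right) + u = 3 + 2 u$)
$\left(\left(3 \left(-3\right) - 1\right) + 40\right) K{\left(8,\left(-1\right) \left(-1\right) \right)} = \left(\left(3 \left(-3\right) - 1\right) + 40\right) \left(3 + 2 \left(\left(-1\right) \left(-1\right)\right)\right) = \left(\left(-9 - 1\right) + 40\right) \left(3 + 2 \cdot 1\right) = \left(-10 + 40\right) \left(3 + 2\right) = 30 \cdot 5 = 150$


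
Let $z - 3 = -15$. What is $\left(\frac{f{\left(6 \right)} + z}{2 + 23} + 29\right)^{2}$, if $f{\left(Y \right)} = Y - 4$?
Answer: $\frac{20449}{25} \approx 817.96$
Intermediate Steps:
$z = -12$ ($z = 3 - 15 = -12$)
$f{\left(Y \right)} = -4 + Y$
$\left(\frac{f{\left(6 \right)} + z}{2 + 23} + 29\right)^{2} = \left(\frac{\left(-4 + 6\right) - 12}{2 + 23} + 29\right)^{2} = \left(\frac{2 - 12}{25} + 29\right)^{2} = \left(\left(-10\right) \frac{1}{25} + 29\right)^{2} = \left(- \frac{2}{5} + 29\right)^{2} = \left(\frac{143}{5}\right)^{2} = \frac{20449}{25}$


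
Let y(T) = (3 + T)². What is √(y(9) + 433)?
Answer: √577 ≈ 24.021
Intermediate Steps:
√(y(9) + 433) = √((3 + 9)² + 433) = √(12² + 433) = √(144 + 433) = √577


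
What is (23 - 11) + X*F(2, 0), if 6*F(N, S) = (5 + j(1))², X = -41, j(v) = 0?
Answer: -953/6 ≈ -158.83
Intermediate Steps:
F(N, S) = 25/6 (F(N, S) = (5 + 0)²/6 = (⅙)*5² = (⅙)*25 = 25/6)
(23 - 11) + X*F(2, 0) = (23 - 11) - 41*25/6 = 12 - 1025/6 = -953/6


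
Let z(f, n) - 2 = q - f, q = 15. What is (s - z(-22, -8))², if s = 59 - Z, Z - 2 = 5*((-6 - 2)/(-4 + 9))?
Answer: 676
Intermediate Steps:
z(f, n) = 17 - f (z(f, n) = 2 + (15 - f) = 17 - f)
Z = -6 (Z = 2 + 5*((-6 - 2)/(-4 + 9)) = 2 + 5*(-8/5) = 2 - 8 = -6)
s = 65 (s = 59 - 1*(-6) = 59 + 6 = 65)
(s - z(-22, -8))² = (65 - (17 - 1*(-22)))² = (65 - (17 + 22))² = (65 - 1*39)² = (65 - 39)² = 26² = 676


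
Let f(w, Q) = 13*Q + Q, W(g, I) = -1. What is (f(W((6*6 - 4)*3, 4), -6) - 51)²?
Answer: 18225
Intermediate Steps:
f(w, Q) = 14*Q
(f(W((6*6 - 4)*3, 4), -6) - 51)² = (14*(-6) - 51)² = (-84 - 51)² = (-135)² = 18225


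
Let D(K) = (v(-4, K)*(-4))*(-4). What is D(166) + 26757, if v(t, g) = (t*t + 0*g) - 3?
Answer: 26965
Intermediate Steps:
v(t, g) = -3 + t² (v(t, g) = (t² + 0) - 3 = t² - 3 = -3 + t²)
D(K) = 208 (D(K) = ((-3 + (-4)²)*(-4))*(-4) = ((-3 + 16)*(-4))*(-4) = (13*(-4))*(-4) = -52*(-4) = 208)
D(166) + 26757 = 208 + 26757 = 26965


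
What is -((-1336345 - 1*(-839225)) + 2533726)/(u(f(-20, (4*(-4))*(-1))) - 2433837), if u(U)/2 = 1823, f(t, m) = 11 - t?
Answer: 2036606/2430191 ≈ 0.83804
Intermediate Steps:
u(U) = 3646 (u(U) = 2*1823 = 3646)
-((-1336345 - 1*(-839225)) + 2533726)/(u(f(-20, (4*(-4))*(-1))) - 2433837) = -((-1336345 - 1*(-839225)) + 2533726)/(3646 - 2433837) = -((-1336345 + 839225) + 2533726)/(-2430191) = -(-497120 + 2533726)*(-1)/2430191 = -2036606*(-1)/2430191 = -1*(-2036606/2430191) = 2036606/2430191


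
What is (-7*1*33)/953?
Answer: -231/953 ≈ -0.24239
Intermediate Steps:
(-7*1*33)/953 = -7*33*(1/953) = -231*1/953 = -231/953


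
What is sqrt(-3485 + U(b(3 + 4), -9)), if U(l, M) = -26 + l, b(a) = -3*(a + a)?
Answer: I*sqrt(3553) ≈ 59.607*I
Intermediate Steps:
b(a) = -6*a
sqrt(-3485 + U(b(3 + 4), -9)) = sqrt(-3485 + (-26 - 6*(3 + 4))) = sqrt(-3485 + (-26 - 6*7)) = sqrt(-3485 + (-26 - 42)) = sqrt(-3485 - 68) = sqrt(-3553) = I*sqrt(3553)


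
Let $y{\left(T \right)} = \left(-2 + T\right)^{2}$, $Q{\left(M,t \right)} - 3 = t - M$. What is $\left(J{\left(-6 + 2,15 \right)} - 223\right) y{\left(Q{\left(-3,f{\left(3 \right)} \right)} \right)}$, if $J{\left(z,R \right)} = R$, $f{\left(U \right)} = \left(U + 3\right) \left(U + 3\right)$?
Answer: $-332800$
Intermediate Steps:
$f{\left(U \right)} = \left(3 + U\right)^{2}$ ($f{\left(U \right)} = \left(3 + U\right) \left(3 + U\right) = \left(3 + U\right)^{2}$)
$Q{\left(M,t \right)} = 3 + t - M$ ($Q{\left(M,t \right)} = 3 - \left(M - t\right) = 3 + t - M$)
$\left(J{\left(-6 + 2,15 \right)} - 223\right) y{\left(Q{\left(-3,f{\left(3 \right)} \right)} \right)} = \left(15 - 223\right) \left(-2 + \left(3 + \left(3 + 3\right)^{2} - -3\right)\right)^{2} = - 208 \left(-2 + \left(3 + 6^{2} + 3\right)\right)^{2} = - 208 \left(-2 + \left(3 + 36 + 3\right)\right)^{2} = - 208 \left(-2 + 42\right)^{2} = - 208 \cdot 40^{2} = \left(-208\right) 1600 = -332800$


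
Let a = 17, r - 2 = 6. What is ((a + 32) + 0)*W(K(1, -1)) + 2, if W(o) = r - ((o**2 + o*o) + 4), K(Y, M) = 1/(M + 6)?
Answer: 4852/25 ≈ 194.08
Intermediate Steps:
r = 8 (r = 2 + 6 = 8)
K(Y, M) = 1/(6 + M)
W(o) = 4 - 2*o**2 (W(o) = 8 - ((o**2 + o*o) + 4) = 8 - ((o**2 + o**2) + 4) = 8 - (2*o**2 + 4) = 8 - (4 + 2*o**2) = 8 + (-4 - 2*o**2) = 4 - 2*o**2)
((a + 32) + 0)*W(K(1, -1)) + 2 = ((17 + 32) + 0)*(4 - 2/(6 - 1)**2) + 2 = (49 + 0)*(4 - 2*(1/5)**2) + 2 = 49*(4 - 2*(1/5)**2) + 2 = 49*(4 - 2*1/25) + 2 = 49*(4 - 2/25) + 2 = 49*(98/25) + 2 = 4802/25 + 2 = 4852/25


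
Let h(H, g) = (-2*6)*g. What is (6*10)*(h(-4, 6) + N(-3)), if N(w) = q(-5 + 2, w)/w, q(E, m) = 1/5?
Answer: -4324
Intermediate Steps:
h(H, g) = -12*g
q(E, m) = 1/5
N(w) = 1/(5*w)
(6*10)*(h(-4, 6) + N(-3)) = (6*10)*(-12*6 + (1/5)/(-3)) = 60*(-72 + (1/5)*(-1/3)) = 60*(-72 - 1/15) = 60*(-1081/15) = -4324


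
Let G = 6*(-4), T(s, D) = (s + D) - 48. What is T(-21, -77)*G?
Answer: 3504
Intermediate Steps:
T(s, D) = -48 + D + s (T(s, D) = (D + s) - 48 = -48 + D + s)
G = -24
T(-21, -77)*G = (-48 - 77 - 21)*(-24) = -146*(-24) = 3504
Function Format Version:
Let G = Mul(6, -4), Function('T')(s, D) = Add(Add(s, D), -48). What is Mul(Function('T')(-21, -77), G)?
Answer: 3504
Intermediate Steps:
Function('T')(s, D) = Add(-48, D, s) (Function('T')(s, D) = Add(Add(D, s), -48) = Add(-48, D, s))
G = -24
Mul(Function('T')(-21, -77), G) = Mul(Add(-48, -77, -21), -24) = Mul(-146, -24) = 3504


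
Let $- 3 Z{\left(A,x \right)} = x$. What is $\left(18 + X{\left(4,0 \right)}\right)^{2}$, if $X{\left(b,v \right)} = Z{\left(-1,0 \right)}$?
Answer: $324$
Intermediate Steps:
$Z{\left(A,x \right)} = - \frac{x}{3}$
$X{\left(b,v \right)} = 0$ ($X{\left(b,v \right)} = \left(- \frac{1}{3}\right) 0 = 0$)
$\left(18 + X{\left(4,0 \right)}\right)^{2} = \left(18 + 0\right)^{2} = 18^{2} = 324$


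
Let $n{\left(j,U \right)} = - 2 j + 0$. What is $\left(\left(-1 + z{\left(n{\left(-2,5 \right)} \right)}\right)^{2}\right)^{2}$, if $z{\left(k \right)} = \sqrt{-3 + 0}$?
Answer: $\left(1 - i \sqrt{3}\right)^{4} \approx -8.0 + 13.856 i$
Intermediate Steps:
$n{\left(j,U \right)} = - 2 j$
$z{\left(k \right)} = i \sqrt{3}$ ($z{\left(k \right)} = \sqrt{-3} = i \sqrt{3}$)
$\left(\left(-1 + z{\left(n{\left(-2,5 \right)} \right)}\right)^{2}\right)^{2} = \left(\left(-1 + i \sqrt{3}\right)^{2}\right)^{2} = \left(-1 + i \sqrt{3}\right)^{4}$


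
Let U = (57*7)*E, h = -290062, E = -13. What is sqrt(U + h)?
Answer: I*sqrt(295249) ≈ 543.37*I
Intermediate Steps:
U = -5187 (U = (57*7)*(-13) = 399*(-13) = -5187)
sqrt(U + h) = sqrt(-5187 - 290062) = sqrt(-295249) = I*sqrt(295249)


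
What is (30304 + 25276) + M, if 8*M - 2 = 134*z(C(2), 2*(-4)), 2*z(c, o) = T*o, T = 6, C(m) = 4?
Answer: 220713/4 ≈ 55178.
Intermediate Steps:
z(c, o) = 3*o (z(c, o) = (6*o)/2 = 3*o)
M = -1607/4 (M = ¼ + (134*(3*(2*(-4))))/8 = ¼ + (134*(3*(-8)))/8 = ¼ + (134*(-24))/8 = ¼ + (⅛)*(-3216) = ¼ - 402 = -1607/4 ≈ -401.75)
(30304 + 25276) + M = (30304 + 25276) - 1607/4 = 55580 - 1607/4 = 220713/4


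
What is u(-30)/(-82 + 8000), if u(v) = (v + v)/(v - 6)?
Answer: 5/23754 ≈ 0.00021049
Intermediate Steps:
u(v) = 2*v/(-6 + v) (u(v) = (2*v)/(-6 + v) = 2*v/(-6 + v))
u(-30)/(-82 + 8000) = (2*(-30)/(-6 - 30))/(-82 + 8000) = (2*(-30)/(-36))/7918 = (2*(-30)*(-1/36))/7918 = (1/7918)*(5/3) = 5/23754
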